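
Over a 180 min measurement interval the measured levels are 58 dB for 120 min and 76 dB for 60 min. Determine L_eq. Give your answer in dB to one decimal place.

L_eq = 10·log₁₀[(1/T)·Σ tᵢ·10^(Lᵢ/10)] with T = 180 min.
Σ tᵢ·10^(Lᵢ/10) = 120·10^(58/10) + 60·10^(76/10) = 2.464e+09.
L_eq = 10·log₁₀(2.464e+09/180) = 71.36 dB.

71.4 dB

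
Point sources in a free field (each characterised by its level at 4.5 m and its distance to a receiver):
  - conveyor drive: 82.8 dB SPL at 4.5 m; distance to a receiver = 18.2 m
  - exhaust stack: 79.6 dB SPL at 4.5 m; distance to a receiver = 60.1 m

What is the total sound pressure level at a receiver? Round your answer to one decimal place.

70.8 dB SPL

First find each source's level at the receiver (point-source: −20·log₁₀(r/r_ref)), then combine on an intensity basis.
conveyor drive: 82.8 − 20·log₁₀(18.2/4.5) = 82.8 − 12.14 = 70.66 dB SPL.
exhaust stack: 79.6 − 20·log₁₀(60.1/4.5) = 79.6 − 22.51 = 57.09 dB SPL.
Σ 10^(L/10) = 1.216e+07 → L_total = 10·log₁₀(1.216e+07) = 70.85 dB SPL.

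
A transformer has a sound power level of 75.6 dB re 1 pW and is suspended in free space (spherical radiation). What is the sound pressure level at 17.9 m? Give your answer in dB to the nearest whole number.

40 dB

L_p = L_w − 10·log₁₀(4π·r²) with r = 17.9 m.
4π·r² = 4026 m², 10·log₁₀ of that is 36.049 dB.
L_p = 75.6 − 36.049 = 39.55 dB.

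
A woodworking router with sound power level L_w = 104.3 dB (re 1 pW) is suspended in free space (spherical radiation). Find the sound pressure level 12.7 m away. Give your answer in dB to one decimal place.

71.2 dB

L_p = L_w − 10·log₁₀(4π·r²) with r = 12.7 m.
4π·r² = 2027 m², 10·log₁₀ of that is 33.068 dB.
L_p = 104.3 − 33.068 = 71.23 dB.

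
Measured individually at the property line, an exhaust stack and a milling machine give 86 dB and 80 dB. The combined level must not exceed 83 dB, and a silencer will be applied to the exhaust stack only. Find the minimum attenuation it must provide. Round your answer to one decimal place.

6.0 dB

Fixed contribution from the other source: Σ 10^(L/10) = 10^(80/10) = 1.000e+08 (80.00 dB).
The limit corresponds to 10^(83/10) = 1.995e+08; subtracting the fixed part leaves 9.953e+07 for the exhaust stack, i.e. 79.98 dB.
So the exhaust stack must be reduced from 86 to 79.98 dB: IL = 6.02 dB.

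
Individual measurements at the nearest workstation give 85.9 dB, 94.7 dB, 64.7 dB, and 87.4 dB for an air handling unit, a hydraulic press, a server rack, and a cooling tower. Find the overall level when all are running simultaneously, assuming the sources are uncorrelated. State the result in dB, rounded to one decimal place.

Incoherent sources combine by intensity addition: L_total = 10·log₁₀(Σ 10^(L_i/10)).
Σ 10^(L/10) = 10^(85.9/10) + 10^(94.7/10) + 10^(64.7/10) + 10^(87.4/10) = 3.893e+09.
L_total = 10·log₁₀(3.893e+09) = 95.90 dB.

95.9 dB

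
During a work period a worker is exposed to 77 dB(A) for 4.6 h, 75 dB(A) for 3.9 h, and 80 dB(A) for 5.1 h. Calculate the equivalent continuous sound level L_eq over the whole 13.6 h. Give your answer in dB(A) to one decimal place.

L_eq = 10·log₁₀[(1/T)·Σ tᵢ·10^(Lᵢ/10)] with T = 13.6 h.
Σ tᵢ·10^(Lᵢ/10) = 4.6·10^(77/10) + 3.9·10^(75/10) + 5.1·10^(80/10) = 8.639e+08.
L_eq = 10·log₁₀(8.639e+08/13.6) = 78.03 dB(A).

78.0 dB(A)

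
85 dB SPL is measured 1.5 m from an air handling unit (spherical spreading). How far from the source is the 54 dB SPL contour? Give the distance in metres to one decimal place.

For a point source L₁ − L₂ = 20·log₁₀(r₂/r₁), so r₂ = r₁·10^((L₁−L₂)/20).
r₂ = 1.5·10^((85−54)/20) = 1.5·10^(31.0/20) = 53.22 m.

53.2 m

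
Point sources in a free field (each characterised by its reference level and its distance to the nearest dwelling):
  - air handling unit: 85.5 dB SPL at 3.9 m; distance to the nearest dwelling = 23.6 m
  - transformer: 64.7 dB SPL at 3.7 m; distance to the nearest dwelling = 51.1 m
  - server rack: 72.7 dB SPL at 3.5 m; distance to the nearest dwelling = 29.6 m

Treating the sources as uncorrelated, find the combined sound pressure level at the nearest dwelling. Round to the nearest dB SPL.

Apply inverse-square spreading to bring every level to the receiver, then sum 10^(L/10).
air handling unit: 85.5 − 20·log₁₀(23.6/3.9) = 85.5 − 15.64 = 69.86 dB SPL.
transformer: 64.7 − 20·log₁₀(51.1/3.7) = 64.7 − 22.80 = 41.90 dB SPL.
server rack: 72.7 − 20·log₁₀(29.6/3.5) = 72.7 − 18.54 = 54.16 dB SPL.
Σ 10^(L/10) = 9.965e+06 → L_total = 10·log₁₀(9.965e+06) = 69.98 dB SPL.

70 dB SPL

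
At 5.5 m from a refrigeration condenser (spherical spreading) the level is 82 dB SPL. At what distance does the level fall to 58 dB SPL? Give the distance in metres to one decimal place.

87.2 m

For a point source L₁ − L₂ = 20·log₁₀(r₂/r₁), so r₂ = r₁·10^((L₁−L₂)/20).
r₂ = 5.5·10^((82−58)/20) = 5.5·10^(24.0/20) = 87.17 m.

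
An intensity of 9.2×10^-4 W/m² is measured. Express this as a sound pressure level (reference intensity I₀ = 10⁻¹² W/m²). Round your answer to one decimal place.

I/I₀ = 9.2×10^-4/10⁻¹² = 9.2×10^8, and L = 10·log₁₀(I/I₀).
L = 10·(0.9638 + 8) = 89.64 dB.

89.6 dB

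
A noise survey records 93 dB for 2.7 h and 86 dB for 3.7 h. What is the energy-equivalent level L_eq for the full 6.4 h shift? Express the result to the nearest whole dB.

Weight each interval's intensity by its duration and average over T = 6.4 h:
Σ tᵢ·10^(Lᵢ/10) = 2.7·10^(93/10) + 3.7·10^(86/10) = 6.860e+09.
L_eq = 10·log₁₀(6.860e+09/6.4) = 90.30 dB.

90 dB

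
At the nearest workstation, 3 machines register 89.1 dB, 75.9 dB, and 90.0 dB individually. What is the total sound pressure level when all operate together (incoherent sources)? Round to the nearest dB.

Incoherent sources combine by intensity addition: L_total = 10·log₁₀(Σ 10^(L_i/10)).
Σ 10^(L/10) = 10^(89.1/10) + 10^(75.9/10) + 10^(90.0/10) = 1.852e+09.
L_total = 10·log₁₀(1.852e+09) = 92.68 dB.

93 dB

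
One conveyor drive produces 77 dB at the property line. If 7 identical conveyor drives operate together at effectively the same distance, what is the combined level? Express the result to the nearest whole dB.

85 dB

L_total = L₁ + 10·log₁₀ N for N identical incoherent sources.
L_total = 77 + 10·log₁₀(7) = 77 + 8.451 = 85.45 dB.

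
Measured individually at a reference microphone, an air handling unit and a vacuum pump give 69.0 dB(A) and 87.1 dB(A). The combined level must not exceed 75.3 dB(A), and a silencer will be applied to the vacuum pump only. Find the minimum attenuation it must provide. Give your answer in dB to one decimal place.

Fixed contribution from the other source: Σ 10^(L/10) = 10^(69.0/10) = 7.943e+06 (69.00 dB(A)).
To meet 75.3 dB(A) overall, the treated vacuum pump may contribute at most 10^(75.3/10) − 7.943e+06 = 2.594e+07, i.e. 74.14 dB(A).
Required insertion loss = 87.1 − 74.14 = 12.96 dB.

13.0 dB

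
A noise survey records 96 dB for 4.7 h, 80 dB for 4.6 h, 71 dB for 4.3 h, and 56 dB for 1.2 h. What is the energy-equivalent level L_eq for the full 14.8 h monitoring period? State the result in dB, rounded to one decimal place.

Weight each interval's intensity by its duration and average over T = 14.8 h:
Σ tᵢ·10^(Lᵢ/10) = 4.7·10^(96/10) + 4.6·10^(80/10) + 4.3·10^(71/10) + 1.2·10^(56/10) = 1.923e+10.
L_eq = 10·log₁₀(1.923e+10/14.8) = 91.14 dB.

91.1 dB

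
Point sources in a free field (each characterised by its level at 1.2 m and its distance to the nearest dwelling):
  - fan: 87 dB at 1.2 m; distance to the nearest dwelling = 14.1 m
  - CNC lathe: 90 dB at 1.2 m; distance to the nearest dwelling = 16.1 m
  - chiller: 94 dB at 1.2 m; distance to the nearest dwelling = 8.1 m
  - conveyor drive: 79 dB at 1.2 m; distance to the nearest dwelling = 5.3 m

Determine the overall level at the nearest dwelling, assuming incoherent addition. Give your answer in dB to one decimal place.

Apply inverse-square spreading to bring every level to the receiver, then sum 10^(L/10).
fan: 87 − 20·log₁₀(14.1/1.2) = 87 − 21.40 = 65.60 dB.
CNC lathe: 90 − 20·log₁₀(16.1/1.2) = 90 − 22.55 = 67.45 dB.
chiller: 94 − 20·log₁₀(8.1/1.2) = 94 − 16.59 = 77.41 dB.
conveyor drive: 79 − 20·log₁₀(5.3/1.2) = 79 − 12.90 = 66.10 dB.
Σ 10^(L/10) = 6.839e+07 → L_total = 10·log₁₀(6.839e+07) = 78.35 dB.

78.3 dB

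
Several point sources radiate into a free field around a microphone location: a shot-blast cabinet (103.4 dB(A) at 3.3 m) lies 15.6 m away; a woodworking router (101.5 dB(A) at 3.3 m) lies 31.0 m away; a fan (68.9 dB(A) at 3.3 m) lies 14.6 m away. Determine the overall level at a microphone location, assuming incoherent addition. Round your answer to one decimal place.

Apply inverse-square spreading to bring every level to the receiver, then sum 10^(L/10).
shot-blast cabinet: 103.4 − 20·log₁₀(15.6/3.3) = 103.4 − 13.49 = 89.91 dB(A).
woodworking router: 101.5 − 20·log₁₀(31.0/3.3) = 101.5 − 19.46 = 82.04 dB(A).
fan: 68.9 − 20·log₁₀(14.6/3.3) = 68.9 − 12.92 = 55.98 dB(A).
Σ 10^(L/10) = 1.139e+09 → L_total = 10·log₁₀(1.139e+09) = 90.57 dB(A).

90.6 dB(A)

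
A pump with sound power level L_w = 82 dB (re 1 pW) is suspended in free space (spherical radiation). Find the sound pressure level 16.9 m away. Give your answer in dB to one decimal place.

The power spreads over a sphere of area 4π·r², so L_p = L_w − 10·log₁₀(4π·r²).
4π·r² = 3589 m², 10·log₁₀ of that is 35.550 dB.
L_p = 82 − 35.550 = 46.45 dB.

46.5 dB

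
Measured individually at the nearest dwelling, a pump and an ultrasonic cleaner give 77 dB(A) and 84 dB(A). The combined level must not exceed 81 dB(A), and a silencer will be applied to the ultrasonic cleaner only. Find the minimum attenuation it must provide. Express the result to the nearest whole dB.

5 dB

Everything except the ultrasonic cleaner sums to 10^(77/10) = 5.012e+07 in linear terms, 77.00 dB(A).
The limit corresponds to 10^(81/10) = 1.259e+08; subtracting the fixed part leaves 7.577e+07 for the ultrasonic cleaner, i.e. 78.80 dB(A).
So the ultrasonic cleaner must be reduced from 84 to 78.80 dB(A): IL = 5.20 dB.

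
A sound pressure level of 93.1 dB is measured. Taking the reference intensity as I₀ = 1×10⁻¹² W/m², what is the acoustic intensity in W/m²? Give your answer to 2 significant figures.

0.0020 W/m²

L = 10·log₁₀(I/I₀) ⇒ I = I₀·10^(L/10) = 10⁻¹² × 10^9.31.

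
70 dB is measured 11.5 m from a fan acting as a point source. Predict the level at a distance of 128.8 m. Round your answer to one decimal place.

For a point source, L₂ = L₁ − 20·log₁₀(r₂/r₁).
L₂ = 70 − 20·log₁₀(128.8/11.5) = 70 − 20.984 = 49.02 dB.

49.0 dB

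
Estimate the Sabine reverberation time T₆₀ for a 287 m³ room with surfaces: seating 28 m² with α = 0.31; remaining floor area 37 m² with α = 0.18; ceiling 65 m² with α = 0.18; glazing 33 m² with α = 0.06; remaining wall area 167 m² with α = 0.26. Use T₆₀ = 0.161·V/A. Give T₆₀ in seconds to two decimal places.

A = Σ Sᵢαᵢ = 28·0.31 + 37·0.18 + 65·0.18 + 33·0.06 + 167·0.26 = 72.44 m².
T₆₀ = 0.161 × 287 / 72.44 = 0.638 s.

0.64 s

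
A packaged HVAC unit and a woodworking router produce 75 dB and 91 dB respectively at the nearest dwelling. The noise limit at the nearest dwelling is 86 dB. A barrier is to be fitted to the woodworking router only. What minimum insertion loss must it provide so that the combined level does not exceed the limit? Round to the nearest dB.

5 dB

Everything except the woodworking router sums to 10^(75/10) = 3.162e+07 in linear terms, 75.00 dB.
To meet 86 dB overall, the treated woodworking router may contribute at most 10^(86/10) − 3.162e+07 = 3.665e+08, i.e. 85.64 dB.
Required insertion loss = 91 − 85.64 = 5.36 dB.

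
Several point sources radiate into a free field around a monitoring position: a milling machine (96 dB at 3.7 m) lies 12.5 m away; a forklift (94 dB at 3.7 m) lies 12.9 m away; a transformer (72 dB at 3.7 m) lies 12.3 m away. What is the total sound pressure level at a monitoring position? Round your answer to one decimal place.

87.5 dB

First find each source's level at the receiver (point-source: −20·log₁₀(r/r_ref)), then combine on an intensity basis.
milling machine: 96 − 20·log₁₀(12.5/3.7) = 96 − 10.57 = 85.43 dB.
forklift: 94 − 20·log₁₀(12.9/3.7) = 94 − 10.85 = 83.15 dB.
transformer: 72 − 20·log₁₀(12.3/3.7) = 72 − 10.43 = 61.57 dB.
Σ 10^(L/10) = 5.569e+08 → L_total = 10·log₁₀(5.569e+08) = 87.46 dB.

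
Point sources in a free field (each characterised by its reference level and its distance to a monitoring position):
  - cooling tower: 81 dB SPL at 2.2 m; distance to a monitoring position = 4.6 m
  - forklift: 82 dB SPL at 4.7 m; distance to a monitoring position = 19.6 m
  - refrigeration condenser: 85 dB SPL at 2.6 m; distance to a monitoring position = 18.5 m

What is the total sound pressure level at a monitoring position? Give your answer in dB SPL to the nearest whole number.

Apply inverse-square spreading to bring every level to the receiver, then sum 10^(L/10).
cooling tower: 81 − 20·log₁₀(4.6/2.2) = 81 − 6.41 = 74.59 dB SPL.
forklift: 82 − 20·log₁₀(19.6/4.7) = 82 − 12.40 = 69.60 dB SPL.
refrigeration condenser: 85 − 20·log₁₀(18.5/2.6) = 85 − 17.04 = 67.96 dB SPL.
Σ 10^(L/10) = 4.416e+07 → L_total = 10·log₁₀(4.416e+07) = 76.45 dB SPL.

76 dB SPL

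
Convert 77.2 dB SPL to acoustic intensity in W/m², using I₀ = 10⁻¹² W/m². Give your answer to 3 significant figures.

I = I₀·10^(L/10) = 10⁻¹² × 10^(77.2/10) = 10^(-4.280).

5.25e-05 W/m²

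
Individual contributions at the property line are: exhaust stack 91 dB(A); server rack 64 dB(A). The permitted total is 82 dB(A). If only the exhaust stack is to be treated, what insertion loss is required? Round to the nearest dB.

Everything except the exhaust stack sums to 10^(64/10) = 2.512e+06 in linear terms, 64.00 dB(A).
The limit corresponds to 10^(82/10) = 1.585e+08; subtracting the fixed part leaves 1.560e+08 for the exhaust stack, i.e. 81.93 dB(A).
Required insertion loss = 91 − 81.93 = 9.07 dB.

9 dB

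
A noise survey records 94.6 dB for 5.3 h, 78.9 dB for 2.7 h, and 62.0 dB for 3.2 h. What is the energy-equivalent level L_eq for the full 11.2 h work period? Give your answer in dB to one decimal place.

91.4 dB

L_eq = 10·log₁₀[(1/T)·Σ tᵢ·10^(Lᵢ/10)] with T = 11.2 h.
Σ tᵢ·10^(Lᵢ/10) = 5.3·10^(94.6/10) + 2.7·10^(78.9/10) + 3.2·10^(62.0/10) = 1.550e+10.
L_eq = 10·log₁₀(1.550e+10/11.2) = 91.41 dB.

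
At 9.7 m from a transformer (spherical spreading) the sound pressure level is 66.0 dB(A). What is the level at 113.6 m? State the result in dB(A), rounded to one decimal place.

44.6 dB(A)

Point-source attenuation: ΔL = 20·log₁₀(r₂/r₁) = 20·log₁₀(113.6/9.7) = 21.372 dB.
L₂ = 66.0 − 20·log₁₀(113.6/9.7) = 66.0 − 21.372 = 44.63 dB(A).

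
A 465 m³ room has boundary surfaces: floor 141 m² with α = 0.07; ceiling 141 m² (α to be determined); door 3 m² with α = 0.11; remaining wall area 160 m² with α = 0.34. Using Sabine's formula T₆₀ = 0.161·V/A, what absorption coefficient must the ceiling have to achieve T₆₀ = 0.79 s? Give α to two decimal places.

0.21

From T₆₀ = 0.161·V/A, the target T₆₀ = 0.79 s needs A = 0.161·465/0.79 = 94.77 m².
Absorption from the other surfaces = 141·0.07 + 3·0.11 + 160·0.34 = 64.60 m², so the ceiling must supply 30.17 m² over 141 m².
α = 30.17/141 = 0.214.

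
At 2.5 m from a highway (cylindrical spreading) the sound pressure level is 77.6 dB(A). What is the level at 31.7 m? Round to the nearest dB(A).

Cylindrical spreading from a line source gives a 10·log₁₀(r₂/r₁) drop.
L₂ = 77.6 − 10·log₁₀(31.7/2.5) = 77.6 − 11.031 = 66.57 dB(A).

67 dB(A)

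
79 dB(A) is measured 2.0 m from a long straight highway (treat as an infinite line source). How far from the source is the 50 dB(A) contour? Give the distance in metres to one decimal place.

Line-source spreading drops the level by 10·log₁₀(r₂/r₁); inverting, r₂/r₁ = 10^(ΔL/10).
r₂ = 2.0·10^((79−50)/10) = 2.0·10^(29.0/10) = 1588.66 m.

1588.7 m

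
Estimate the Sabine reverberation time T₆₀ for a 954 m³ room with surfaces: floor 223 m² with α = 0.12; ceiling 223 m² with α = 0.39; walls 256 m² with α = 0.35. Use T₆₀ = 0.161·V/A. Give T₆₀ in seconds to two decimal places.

Summing Sᵢαᵢ: 223·0.12 + 223·0.39 + 256·0.35 = 203.33 m².
T₆₀ = 0.161 × 954 / 203.33 = 0.755 s.

0.76 s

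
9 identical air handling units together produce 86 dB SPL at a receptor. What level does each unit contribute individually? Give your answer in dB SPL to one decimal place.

Dividing the total intensity by 9 lowers the level by 10·log₁₀ 9 = 9.542 dB: L₁ = 86 − 9.542.

76.5 dB SPL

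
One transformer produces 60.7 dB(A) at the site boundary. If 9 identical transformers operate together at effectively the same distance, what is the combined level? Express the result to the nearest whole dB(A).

With 9 equal, uncorrelated contributions the intensity is 9× that of one unit, giving a rise of 10·log₁₀ 9.
L_total = 60.7 + 10·log₁₀(9) = 60.7 + 9.542 = 70.24 dB(A).

70 dB(A)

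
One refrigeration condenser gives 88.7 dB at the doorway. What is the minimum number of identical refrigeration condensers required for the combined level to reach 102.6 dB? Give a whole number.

25

N identical sources give L₁ + 10·log₁₀ N, so require 10·log₁₀ N ≥ 102.6 − 88.7 = 13.9 dB.
N ≥ 10^(13.9/10) = 24.547, so N = 25.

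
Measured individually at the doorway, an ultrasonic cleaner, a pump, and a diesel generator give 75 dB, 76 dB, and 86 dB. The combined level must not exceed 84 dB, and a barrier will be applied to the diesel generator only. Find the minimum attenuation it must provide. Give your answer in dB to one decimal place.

3.5 dB

The untreated sources together contribute 10^(75/10) + 10^(76/10) = 7.143e+07, i.e. 78.54 dB.
The limit corresponds to 10^(84/10) = 2.512e+08; subtracting the fixed part leaves 1.798e+08 for the diesel generator, i.e. 82.55 dB.
Required insertion loss = 86 − 82.55 = 3.45 dB.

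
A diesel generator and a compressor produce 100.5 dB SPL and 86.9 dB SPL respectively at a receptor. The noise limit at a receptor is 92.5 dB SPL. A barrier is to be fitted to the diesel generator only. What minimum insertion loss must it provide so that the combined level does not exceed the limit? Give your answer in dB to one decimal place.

Fixed contribution from the other source: Σ 10^(L/10) = 10^(86.9/10) = 4.898e+08 (86.90 dB SPL).
The limit corresponds to 10^(92.5/10) = 1.778e+09; subtracting the fixed part leaves 1.289e+09 for the diesel generator, i.e. 91.10 dB SPL.
So the diesel generator must be reduced from 100.5 to 91.10 dB SPL: IL = 9.40 dB.

9.4 dB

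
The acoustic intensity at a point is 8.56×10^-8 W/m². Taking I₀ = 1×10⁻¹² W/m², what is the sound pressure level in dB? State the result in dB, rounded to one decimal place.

I/I₀ = 8.56×10^-8/10⁻¹² = 8.56×10^4, and L = 10·log₁₀(I/I₀).
L = 10·(0.9325 + 4) = 49.32 dB.

49.3 dB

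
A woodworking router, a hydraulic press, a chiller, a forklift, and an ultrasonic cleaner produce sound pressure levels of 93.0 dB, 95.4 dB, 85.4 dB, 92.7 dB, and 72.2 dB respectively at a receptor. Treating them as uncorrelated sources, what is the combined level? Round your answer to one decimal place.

98.9 dB

Incoherent sources combine by intensity addition: L_total = 10·log₁₀(Σ 10^(L_i/10)).
Σ 10^(L/10) = 10^(93.0/10) + 10^(95.4/10) + 10^(85.4/10) + 10^(92.7/10) + 10^(72.2/10) = 7.688e+09.
L_total = 10·log₁₀(7.688e+09) = 98.86 dB.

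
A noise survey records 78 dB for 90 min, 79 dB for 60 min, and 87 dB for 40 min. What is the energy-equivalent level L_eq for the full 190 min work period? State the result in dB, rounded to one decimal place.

L_eq = 10·log₁₀[(1/T)·Σ tᵢ·10^(Lᵢ/10)] with T = 190 min.
Σ tᵢ·10^(Lᵢ/10) = 90·10^(78/10) + 60·10^(79/10) + 40·10^(87/10) = 3.049e+10.
L_eq = 10·log₁₀(3.049e+10/190) = 82.05 dB.

82.1 dB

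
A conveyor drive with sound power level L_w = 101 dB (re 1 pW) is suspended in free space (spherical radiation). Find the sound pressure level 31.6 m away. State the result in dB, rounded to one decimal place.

Free-field spherical radiation: L_p = L_w − 10·log₁₀(4π·r²), r = 31.6 m.
4π·r² = 1.255e+04 m², 10·log₁₀ of that is 40.986 dB.
L_p = 101 − 40.986 = 60.01 dB.

60.0 dB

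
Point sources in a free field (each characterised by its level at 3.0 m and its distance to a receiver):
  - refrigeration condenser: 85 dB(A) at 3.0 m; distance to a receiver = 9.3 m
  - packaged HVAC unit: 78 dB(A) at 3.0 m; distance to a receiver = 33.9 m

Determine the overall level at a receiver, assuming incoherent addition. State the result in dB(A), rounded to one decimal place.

First find each source's level at the receiver (point-source: −20·log₁₀(r/r_ref)), then combine on an intensity basis.
refrigeration condenser: 85 − 20·log₁₀(9.3/3.0) = 85 − 9.83 = 75.17 dB(A).
packaged HVAC unit: 78 − 20·log₁₀(33.9/3.0) = 78 − 21.06 = 56.94 dB(A).
Σ 10^(L/10) = 3.340e+07 → L_total = 10·log₁₀(3.340e+07) = 75.24 dB(A).

75.2 dB(A)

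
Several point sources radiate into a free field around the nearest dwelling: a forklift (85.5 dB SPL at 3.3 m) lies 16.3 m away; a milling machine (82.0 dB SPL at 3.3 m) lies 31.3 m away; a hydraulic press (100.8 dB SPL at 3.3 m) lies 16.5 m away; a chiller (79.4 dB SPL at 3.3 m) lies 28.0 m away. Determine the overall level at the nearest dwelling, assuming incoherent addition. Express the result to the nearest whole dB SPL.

Apply inverse-square spreading to bring every level to the receiver, then sum 10^(L/10).
forklift: 85.5 − 20·log₁₀(16.3/3.3) = 85.5 − 13.87 = 71.63 dB SPL.
milling machine: 82.0 − 20·log₁₀(31.3/3.3) = 82.0 − 19.54 = 62.46 dB SPL.
hydraulic press: 100.8 − 20·log₁₀(16.5/3.3) = 100.8 − 13.98 = 86.82 dB SPL.
chiller: 79.4 − 20·log₁₀(28.0/3.3) = 79.4 − 18.57 = 60.83 dB SPL.
Σ 10^(L/10) = 4.984e+08 → L_total = 10·log₁₀(4.984e+08) = 86.98 dB SPL.

87 dB SPL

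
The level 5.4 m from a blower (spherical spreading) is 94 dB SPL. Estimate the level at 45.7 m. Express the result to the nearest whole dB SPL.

75 dB SPL

Point-source attenuation: ΔL = 20·log₁₀(r₂/r₁) = 20·log₁₀(45.7/5.4) = 18.550 dB.
L₂ = 94 − 20·log₁₀(45.7/5.4) = 94 − 18.550 = 75.45 dB SPL.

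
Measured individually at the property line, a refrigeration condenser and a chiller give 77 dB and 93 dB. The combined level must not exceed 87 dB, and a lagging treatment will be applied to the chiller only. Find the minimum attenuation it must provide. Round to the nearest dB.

6 dB

Everything except the chiller sums to 10^(77/10) = 5.012e+07 in linear terms, 77.00 dB.
To meet 87 dB overall, the treated chiller may contribute at most 10^(87/10) − 5.012e+07 = 4.511e+08, i.e. 86.54 dB.
Required insertion loss = 93 − 86.54 = 6.46 dB.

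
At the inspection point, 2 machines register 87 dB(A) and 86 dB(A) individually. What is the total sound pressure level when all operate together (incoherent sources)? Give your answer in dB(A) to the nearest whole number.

For uncorrelated sources the intensities add, so convert each level to linear form, sum, and take 10·log₁₀ of the total.
Σ 10^(L/10) = 10^(87/10) + 10^(86/10) = 8.993e+08.
L_total = 10·log₁₀(8.993e+08) = 89.54 dB(A).

90 dB(A)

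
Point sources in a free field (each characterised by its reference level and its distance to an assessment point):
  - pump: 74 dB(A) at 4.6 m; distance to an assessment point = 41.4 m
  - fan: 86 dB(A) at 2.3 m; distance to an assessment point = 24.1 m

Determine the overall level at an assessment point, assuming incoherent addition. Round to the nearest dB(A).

Apply inverse-square spreading to bring every level to the receiver, then sum 10^(L/10).
pump: 74 − 20·log₁₀(41.4/4.6) = 74 − 19.08 = 54.92 dB(A).
fan: 86 − 20·log₁₀(24.1/2.3) = 86 − 20.41 = 65.59 dB(A).
Σ 10^(L/10) = 3.936e+06 → L_total = 10·log₁₀(3.936e+06) = 65.95 dB(A).

66 dB(A)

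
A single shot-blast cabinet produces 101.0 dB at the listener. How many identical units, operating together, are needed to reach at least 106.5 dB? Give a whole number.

4

The shortfall is 106.5 − 101.0 = 5.5 dB, and N units add 10·log₁₀ N, so need 10·log₁₀ N ≥ 5.5.
N ≥ 10^(5.5/10) = 3.548, so N = 4.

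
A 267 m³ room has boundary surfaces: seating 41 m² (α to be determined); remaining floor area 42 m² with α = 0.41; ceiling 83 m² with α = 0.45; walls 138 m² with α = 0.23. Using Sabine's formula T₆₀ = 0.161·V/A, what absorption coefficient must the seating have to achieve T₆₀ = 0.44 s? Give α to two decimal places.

0.28

From T₆₀ = 0.161·V/A, the target T₆₀ = 0.44 s needs A = 0.161·267/0.44 = 97.70 m².
Absorption from the other surfaces = 42·0.41 + 83·0.45 + 138·0.23 = 86.31 m², so the seating must supply 11.39 m² over 41 m².
α = 11.39/41 = 0.278.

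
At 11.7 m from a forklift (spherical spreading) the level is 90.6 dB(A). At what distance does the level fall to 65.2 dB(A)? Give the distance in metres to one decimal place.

217.9 m

For a point source L₁ − L₂ = 20·log₁₀(r₂/r₁), so r₂ = r₁·10^((L₁−L₂)/20).
r₂ = 11.7·10^((90.6−65.2)/20) = 11.7·10^(25.4/20) = 217.86 m.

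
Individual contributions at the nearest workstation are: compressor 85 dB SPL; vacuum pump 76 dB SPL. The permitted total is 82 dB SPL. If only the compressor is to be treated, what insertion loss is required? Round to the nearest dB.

4 dB

The untreated sources together contribute 10^(76/10) = 3.981e+07, i.e. 76.00 dB SPL.
To meet 82 dB SPL overall, the treated compressor may contribute at most 10^(82/10) − 3.981e+07 = 1.187e+08, i.e. 80.74 dB SPL.
So the compressor must be reduced from 85 to 80.74 dB SPL: IL = 4.26 dB.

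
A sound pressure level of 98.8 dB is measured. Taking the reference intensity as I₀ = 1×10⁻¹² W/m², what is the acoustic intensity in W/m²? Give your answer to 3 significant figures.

L = 10·log₁₀(I/I₀) ⇒ I = I₀·10^(L/10) = 10⁻¹² × 10^9.88.

0.00759 W/m²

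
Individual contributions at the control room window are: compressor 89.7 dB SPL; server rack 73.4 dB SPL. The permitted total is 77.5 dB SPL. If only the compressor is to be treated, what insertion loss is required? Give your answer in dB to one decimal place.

Everything except the compressor sums to 10^(73.4/10) = 2.188e+07 in linear terms, 73.40 dB SPL.
To meet 77.5 dB SPL overall, the treated compressor may contribute at most 10^(77.5/10) − 2.188e+07 = 3.436e+07, i.e. 75.36 dB SPL.
So the compressor must be reduced from 89.7 to 75.36 dB SPL: IL = 14.34 dB.

14.3 dB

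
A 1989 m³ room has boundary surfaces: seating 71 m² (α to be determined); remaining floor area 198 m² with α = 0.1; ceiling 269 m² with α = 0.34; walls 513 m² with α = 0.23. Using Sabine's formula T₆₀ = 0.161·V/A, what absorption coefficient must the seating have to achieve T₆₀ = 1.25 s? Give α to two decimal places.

0.38

From T₆₀ = 0.161·V/A, the target T₆₀ = 1.25 s needs A = 0.161·1989/1.25 = 256.18 m².
Absorption from the other surfaces = 198·0.1 + 269·0.34 + 513·0.23 = 229.25 m², so the seating must supply 26.93 m² over 71 m².
α = 26.93/71 = 0.379.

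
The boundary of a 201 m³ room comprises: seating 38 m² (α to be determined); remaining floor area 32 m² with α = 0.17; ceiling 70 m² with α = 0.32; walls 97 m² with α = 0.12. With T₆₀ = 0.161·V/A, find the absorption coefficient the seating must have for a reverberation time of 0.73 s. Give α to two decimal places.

From T₆₀ = 0.161·V/A, the target T₆₀ = 0.73 s needs A = 0.161·201/0.73 = 44.33 m².
Absorption from the other surfaces = 32·0.17 + 70·0.32 + 97·0.12 = 39.48 m², so the seating must supply 4.85 m² over 38 m².
α = 4.85/38 = 0.128.

0.13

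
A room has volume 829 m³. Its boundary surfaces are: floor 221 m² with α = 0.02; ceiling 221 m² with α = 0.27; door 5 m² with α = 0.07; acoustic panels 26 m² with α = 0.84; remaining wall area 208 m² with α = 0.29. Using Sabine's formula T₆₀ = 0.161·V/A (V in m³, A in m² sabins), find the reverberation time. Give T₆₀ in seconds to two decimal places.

Summing Sᵢαᵢ: 221·0.02 + 221·0.27 + 5·0.07 + 26·0.84 + 208·0.29 = 146.60 m².
T₆₀ = 0.161·V/A = 0.161·829/146.60 = 0.910 s.

0.91 s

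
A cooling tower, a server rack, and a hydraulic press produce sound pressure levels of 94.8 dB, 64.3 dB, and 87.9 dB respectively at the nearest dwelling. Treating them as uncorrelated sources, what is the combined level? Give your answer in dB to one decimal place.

Incoherent sources combine by intensity addition: L_total = 10·log₁₀(Σ 10^(L_i/10)).
Σ 10^(L/10) = 10^(94.8/10) + 10^(64.3/10) + 10^(87.9/10) = 3.639e+09.
L_total = 10·log₁₀(3.639e+09) = 95.61 dB.

95.6 dB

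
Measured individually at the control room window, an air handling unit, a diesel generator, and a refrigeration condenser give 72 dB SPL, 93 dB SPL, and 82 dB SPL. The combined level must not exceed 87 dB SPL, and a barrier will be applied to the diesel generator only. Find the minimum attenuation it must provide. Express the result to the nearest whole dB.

Fixed contribution from the other sources: Σ 10^(L/10) = 10^(72/10) + 10^(82/10) = 1.743e+08 (82.41 dB SPL).
To meet 87 dB SPL overall, the treated diesel generator may contribute at most 10^(87/10) − 1.743e+08 = 3.268e+08, i.e. 85.14 dB SPL.
Required insertion loss = 93 − 85.14 = 7.86 dB.

8 dB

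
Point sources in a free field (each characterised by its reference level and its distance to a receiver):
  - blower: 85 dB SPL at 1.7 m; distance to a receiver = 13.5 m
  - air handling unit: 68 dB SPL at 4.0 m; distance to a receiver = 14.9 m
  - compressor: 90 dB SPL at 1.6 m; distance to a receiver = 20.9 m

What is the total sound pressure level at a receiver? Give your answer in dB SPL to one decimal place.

70.5 dB SPL

Propagate each source to the receiver with L = L_ref − 20·log₁₀(r/r_ref), then add intensities.
blower: 85 − 20·log₁₀(13.5/1.7) = 85 − 18.00 = 67.00 dB SPL.
air handling unit: 68 − 20·log₁₀(14.9/4.0) = 68 − 11.42 = 56.58 dB SPL.
compressor: 90 − 20·log₁₀(20.9/1.6) = 90 − 22.32 = 67.68 dB SPL.
Σ 10^(L/10) = 1.133e+07 → L_total = 10·log₁₀(1.133e+07) = 70.54 dB SPL.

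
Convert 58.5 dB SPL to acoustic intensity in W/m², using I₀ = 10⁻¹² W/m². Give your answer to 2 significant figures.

7.1e-07 W/m²

L = 10·log₁₀(I/I₀) ⇒ I = I₀·10^(L/10) = 10⁻¹² × 10^5.85.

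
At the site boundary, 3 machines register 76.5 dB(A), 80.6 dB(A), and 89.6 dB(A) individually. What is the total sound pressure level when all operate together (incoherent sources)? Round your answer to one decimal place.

Incoherent sources combine by intensity addition: L_total = 10·log₁₀(Σ 10^(L_i/10)).
Σ 10^(L/10) = 10^(76.5/10) + 10^(80.6/10) + 10^(89.6/10) = 1.071e+09.
L_total = 10·log₁₀(1.071e+09) = 90.30 dB(A).

90.3 dB(A)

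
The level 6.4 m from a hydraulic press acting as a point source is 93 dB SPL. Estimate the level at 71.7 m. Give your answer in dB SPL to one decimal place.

For a point source, L₂ = L₁ − 20·log₁₀(r₂/r₁).
L₂ = 93 − 20·log₁₀(71.7/6.4) = 93 − 20.987 = 72.01 dB SPL.

72.0 dB SPL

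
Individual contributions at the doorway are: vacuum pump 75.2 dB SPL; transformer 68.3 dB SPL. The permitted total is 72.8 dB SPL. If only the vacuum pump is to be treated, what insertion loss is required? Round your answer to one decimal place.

Everything except the vacuum pump sums to 10^(68.3/10) = 6.761e+06 in linear terms, 68.30 dB SPL.
To meet 72.8 dB SPL overall, the treated vacuum pump may contribute at most 10^(72.8/10) − 6.761e+06 = 1.229e+07, i.e. 70.90 dB SPL.
Required insertion loss = 75.2 − 70.90 = 4.30 dB.

4.3 dB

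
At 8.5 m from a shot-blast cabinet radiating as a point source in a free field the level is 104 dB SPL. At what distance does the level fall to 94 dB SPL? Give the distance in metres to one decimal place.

For a point source L₁ − L₂ = 20·log₁₀(r₂/r₁), so r₂ = r₁·10^((L₁−L₂)/20).
r₂ = 8.5·10^((104−94)/20) = 8.5·10^(10.0/20) = 26.88 m.

26.9 m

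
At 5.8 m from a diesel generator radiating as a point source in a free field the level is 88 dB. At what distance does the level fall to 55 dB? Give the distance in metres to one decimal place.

For a point source L₁ − L₂ = 20·log₁₀(r₂/r₁), so r₂ = r₁·10^((L₁−L₂)/20).
r₂ = 5.8·10^((88−55)/20) = 5.8·10^(33.0/20) = 259.08 m.

259.1 m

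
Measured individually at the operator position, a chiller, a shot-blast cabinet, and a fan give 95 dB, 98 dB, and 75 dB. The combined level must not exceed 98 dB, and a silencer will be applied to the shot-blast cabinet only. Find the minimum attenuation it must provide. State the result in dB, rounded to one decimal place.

The untreated sources together contribute 10^(95/10) + 10^(75/10) = 3.194e+09, i.e. 95.04 dB.
The limit corresponds to 10^(98/10) = 6.310e+09; subtracting the fixed part leaves 3.116e+09 for the shot-blast cabinet, i.e. 94.94 dB.
So the shot-blast cabinet must be reduced from 98 to 94.94 dB: IL = 3.06 dB.

3.1 dB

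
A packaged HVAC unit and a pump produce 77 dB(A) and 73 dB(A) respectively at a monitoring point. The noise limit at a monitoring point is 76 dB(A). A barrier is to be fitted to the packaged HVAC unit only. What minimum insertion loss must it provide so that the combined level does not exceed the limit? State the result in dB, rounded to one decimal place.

Everything except the packaged HVAC unit sums to 10^(73/10) = 1.995e+07 in linear terms, 73.00 dB(A).
The limit corresponds to 10^(76/10) = 3.981e+07; subtracting the fixed part leaves 1.986e+07 for the packaged HVAC unit, i.e. 72.98 dB(A).
So the packaged HVAC unit must be reduced from 77 to 72.98 dB(A): IL = 4.02 dB.

4.0 dB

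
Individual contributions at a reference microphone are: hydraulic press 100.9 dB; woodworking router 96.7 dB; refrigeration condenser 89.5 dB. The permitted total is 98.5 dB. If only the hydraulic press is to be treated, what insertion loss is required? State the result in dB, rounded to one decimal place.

Everything except the hydraulic press sums to 10^(96.7/10) + 10^(89.5/10) = 5.569e+09 in linear terms, 97.46 dB.
The limit corresponds to 10^(98.5/10) = 7.079e+09; subtracting the fixed part leaves 1.511e+09 for the hydraulic press, i.e. 91.79 dB.
So the hydraulic press must be reduced from 100.9 to 91.79 dB: IL = 9.11 dB.

9.1 dB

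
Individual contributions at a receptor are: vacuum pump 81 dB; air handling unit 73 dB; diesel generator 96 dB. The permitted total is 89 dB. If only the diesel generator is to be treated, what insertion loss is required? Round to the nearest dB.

Everything except the diesel generator sums to 10^(81/10) + 10^(73/10) = 1.458e+08 in linear terms, 81.64 dB.
The limit corresponds to 10^(89/10) = 7.943e+08; subtracting the fixed part leaves 6.485e+08 for the diesel generator, i.e. 88.12 dB.
Required insertion loss = 96 − 88.12 = 7.88 dB.

8 dB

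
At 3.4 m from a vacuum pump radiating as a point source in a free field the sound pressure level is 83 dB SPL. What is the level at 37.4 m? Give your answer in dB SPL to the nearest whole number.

62 dB SPL

Spherical spreading from a point source gives a 20·log₁₀(r₂/r₁) drop.
L₂ = 83 − 20·log₁₀(37.4/3.4) = 83 − 20.828 = 62.17 dB SPL.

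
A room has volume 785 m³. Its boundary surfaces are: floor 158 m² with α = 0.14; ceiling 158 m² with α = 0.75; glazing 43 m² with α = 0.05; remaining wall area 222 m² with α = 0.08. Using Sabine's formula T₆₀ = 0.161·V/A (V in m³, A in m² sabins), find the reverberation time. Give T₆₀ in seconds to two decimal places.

Summing Sᵢαᵢ: 158·0.14 + 158·0.75 + 43·0.05 + 222·0.08 = 160.53 m².
T₆₀ = 0.161·V/A = 0.161·785/160.53 = 0.787 s.

0.79 s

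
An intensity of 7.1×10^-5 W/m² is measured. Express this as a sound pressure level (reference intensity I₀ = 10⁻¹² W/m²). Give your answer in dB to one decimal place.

Dividing by I₀ shifts the exponent by 12: I/I₀ = 7.1×10^7.
L = 10·(0.8513 + 7) = 78.51 dB.

78.5 dB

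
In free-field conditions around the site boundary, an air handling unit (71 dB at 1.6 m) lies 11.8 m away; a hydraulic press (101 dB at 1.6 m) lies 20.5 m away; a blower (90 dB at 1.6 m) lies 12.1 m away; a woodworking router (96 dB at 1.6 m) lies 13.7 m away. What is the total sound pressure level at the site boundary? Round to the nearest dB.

82 dB

First find each source's level at the receiver (point-source: −20·log₁₀(r/r_ref)), then combine on an intensity basis.
air handling unit: 71 − 20·log₁₀(11.8/1.6) = 71 − 17.36 = 53.64 dB.
hydraulic press: 101 − 20·log₁₀(20.5/1.6) = 101 − 22.15 = 78.85 dB.
blower: 90 − 20·log₁₀(12.1/1.6) = 90 − 17.57 = 72.43 dB.
woodworking router: 96 − 20·log₁₀(13.7/1.6) = 96 − 18.65 = 77.35 dB.
Σ 10^(L/10) = 1.487e+08 → L_total = 10·log₁₀(1.487e+08) = 81.72 dB.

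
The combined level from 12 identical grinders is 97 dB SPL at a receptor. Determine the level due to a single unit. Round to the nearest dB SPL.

86 dB SPL

12 equal contributions raise the level by 10·log₁₀ 12 = 10.792 dB, so each unit alone gives 97 − 10.792.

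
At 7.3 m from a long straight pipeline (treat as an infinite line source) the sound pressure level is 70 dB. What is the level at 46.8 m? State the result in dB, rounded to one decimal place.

61.9 dB

Line-source attenuation: ΔL = 10·log₁₀(r₂/r₁) = 10·log₁₀(46.8/7.3) = 8.069 dB.
L₂ = 70 − 10·log₁₀(46.8/7.3) = 70 − 8.069 = 61.93 dB.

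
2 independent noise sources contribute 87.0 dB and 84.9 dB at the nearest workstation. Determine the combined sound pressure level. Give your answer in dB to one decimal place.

For uncorrelated sources the intensities add, so convert each level to linear form, sum, and take 10·log₁₀ of the total.
Σ 10^(L/10) = 10^(87.0/10) + 10^(84.9/10) = 8.102e+08.
L_total = 10·log₁₀(8.102e+08) = 89.09 dB.

89.1 dB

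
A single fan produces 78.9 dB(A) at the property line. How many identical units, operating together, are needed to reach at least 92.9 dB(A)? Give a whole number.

Need L₁ + 10·log₁₀ N ≥ 92.9, i.e. log₁₀ N ≥ 1.40.
N ≥ 10^(14.0/10) = 25.119, so N = 26.

26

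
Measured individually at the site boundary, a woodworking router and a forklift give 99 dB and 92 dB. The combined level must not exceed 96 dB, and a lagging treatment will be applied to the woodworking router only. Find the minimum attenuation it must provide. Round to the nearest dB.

5 dB

Fixed contribution from the other source: Σ 10^(L/10) = 10^(92/10) = 1.585e+09 (92.00 dB).
The limit corresponds to 10^(96/10) = 3.981e+09; subtracting the fixed part leaves 2.396e+09 for the woodworking router, i.e. 93.80 dB.
Required insertion loss = 99 − 93.80 = 5.20 dB.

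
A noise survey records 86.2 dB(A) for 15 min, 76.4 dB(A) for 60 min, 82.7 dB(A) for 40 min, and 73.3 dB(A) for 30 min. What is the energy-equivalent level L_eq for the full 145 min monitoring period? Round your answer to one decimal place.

L_eq = 10·log₁₀[(1/T)·Σ tᵢ·10^(Lᵢ/10)] with T = 145 min.
Σ tᵢ·10^(Lᵢ/10) = 15·10^(86.2/10) + 60·10^(76.4/10) + 40·10^(82.7/10) + 30·10^(73.3/10) = 1.696e+10.
L_eq = 10·log₁₀(1.696e+10/145) = 80.68 dB(A).

80.7 dB(A)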